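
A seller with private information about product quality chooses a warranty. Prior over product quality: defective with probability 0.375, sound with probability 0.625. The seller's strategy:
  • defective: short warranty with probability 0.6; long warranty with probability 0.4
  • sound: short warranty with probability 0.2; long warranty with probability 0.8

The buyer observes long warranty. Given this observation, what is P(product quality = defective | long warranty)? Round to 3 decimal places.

Apply Bayes' rule using the sender's strategy as the likelihood.
P(long warranty) = 0.375·0.4 + 0.625·0.8 = 0.65
P(defective | long warranty) = (0.375·0.4) / 0.65 = 0.15 / 0.65 = 0.230769

0.231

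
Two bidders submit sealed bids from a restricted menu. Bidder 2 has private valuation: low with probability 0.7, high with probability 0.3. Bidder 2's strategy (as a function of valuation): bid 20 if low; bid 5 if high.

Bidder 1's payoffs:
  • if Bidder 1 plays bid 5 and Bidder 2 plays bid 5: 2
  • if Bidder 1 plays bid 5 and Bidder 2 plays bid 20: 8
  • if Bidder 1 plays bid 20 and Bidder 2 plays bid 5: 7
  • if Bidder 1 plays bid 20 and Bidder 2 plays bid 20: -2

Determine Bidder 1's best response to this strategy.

E[bid 5] = 0.7·(8) + 0.3·(2) = 6.2
E[bid 20] = 0.7·(-2) + 0.3·(7) = 0.7
Best response: bid 5 (6.2 is the largest).

bid 5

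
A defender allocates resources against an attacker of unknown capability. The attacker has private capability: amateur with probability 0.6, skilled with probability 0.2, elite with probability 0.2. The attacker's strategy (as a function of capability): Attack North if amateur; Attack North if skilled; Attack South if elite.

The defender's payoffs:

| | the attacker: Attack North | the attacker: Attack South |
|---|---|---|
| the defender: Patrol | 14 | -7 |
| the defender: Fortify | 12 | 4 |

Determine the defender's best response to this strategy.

Fortify

E[Patrol] = 0.6·(14) + 0.2·(14) + 0.2·(-7) = 9.8
E[Fortify] = 0.6·(12) + 0.2·(12) + 0.2·(4) = 10.4
Best response: Fortify (10.4 is the largest).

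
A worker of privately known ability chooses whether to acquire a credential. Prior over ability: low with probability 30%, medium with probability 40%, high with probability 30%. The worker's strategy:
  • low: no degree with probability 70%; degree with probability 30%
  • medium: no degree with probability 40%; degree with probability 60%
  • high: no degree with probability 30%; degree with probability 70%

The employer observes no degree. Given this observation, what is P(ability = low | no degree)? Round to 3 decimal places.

0.457

P(no degree) = 0.3·0.7 + 0.4·0.4 + 0.3·0.3 = 0.46
P(low | no degree) = (0.3·0.7) / 0.46 = 0.21 / 0.46 = 0.456522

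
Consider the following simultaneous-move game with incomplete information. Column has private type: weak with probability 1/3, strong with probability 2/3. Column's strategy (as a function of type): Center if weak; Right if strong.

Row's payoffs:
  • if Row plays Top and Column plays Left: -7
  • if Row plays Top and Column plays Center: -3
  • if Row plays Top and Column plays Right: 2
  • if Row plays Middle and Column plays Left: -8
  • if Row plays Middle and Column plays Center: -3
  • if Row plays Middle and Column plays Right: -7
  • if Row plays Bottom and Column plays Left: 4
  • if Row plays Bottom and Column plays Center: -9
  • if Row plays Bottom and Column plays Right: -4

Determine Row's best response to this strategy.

Top

Compute Row's expected payoff for each action, taking the expectation over Column's type.
E[Top] = 1/3·(-3) + 2/3·(2) = 1/3
E[Middle] = 1/3·(-3) + 2/3·(-7) = -17/3
E[Bottom] = 1/3·(-9) + 2/3·(-4) = -17/3
Best response: Top (1/3 is the largest).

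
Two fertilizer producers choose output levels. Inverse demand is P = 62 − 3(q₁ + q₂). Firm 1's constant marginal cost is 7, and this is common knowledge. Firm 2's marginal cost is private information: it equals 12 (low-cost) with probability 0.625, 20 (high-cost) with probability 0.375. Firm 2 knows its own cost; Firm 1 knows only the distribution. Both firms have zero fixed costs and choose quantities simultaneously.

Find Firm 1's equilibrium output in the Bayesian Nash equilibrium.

7

Type-c best response for Firm 2: q₂(c) = (62 − c)/6 − q₁/2.
Firm 1 maximizes expected profit; its first-order condition is 62 − 6q₁ − 3E[q₂] − 7 = 0.
Substituting E[q₂] and solving: E[c₂] = 15, so q₁ = (62 − 2·7 + 15)/9 = 7.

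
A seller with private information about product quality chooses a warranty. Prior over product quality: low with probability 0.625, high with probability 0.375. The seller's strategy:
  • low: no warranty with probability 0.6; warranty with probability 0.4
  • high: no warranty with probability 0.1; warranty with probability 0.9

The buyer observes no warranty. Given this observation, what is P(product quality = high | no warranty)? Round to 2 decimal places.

0.09

P(no warranty) = 0.625·0.6 + 0.375·0.1 = 0.4125
P(high | no warranty) = (0.375·0.1) / 0.4125 = 0.0375 / 0.4125 = 0.0909091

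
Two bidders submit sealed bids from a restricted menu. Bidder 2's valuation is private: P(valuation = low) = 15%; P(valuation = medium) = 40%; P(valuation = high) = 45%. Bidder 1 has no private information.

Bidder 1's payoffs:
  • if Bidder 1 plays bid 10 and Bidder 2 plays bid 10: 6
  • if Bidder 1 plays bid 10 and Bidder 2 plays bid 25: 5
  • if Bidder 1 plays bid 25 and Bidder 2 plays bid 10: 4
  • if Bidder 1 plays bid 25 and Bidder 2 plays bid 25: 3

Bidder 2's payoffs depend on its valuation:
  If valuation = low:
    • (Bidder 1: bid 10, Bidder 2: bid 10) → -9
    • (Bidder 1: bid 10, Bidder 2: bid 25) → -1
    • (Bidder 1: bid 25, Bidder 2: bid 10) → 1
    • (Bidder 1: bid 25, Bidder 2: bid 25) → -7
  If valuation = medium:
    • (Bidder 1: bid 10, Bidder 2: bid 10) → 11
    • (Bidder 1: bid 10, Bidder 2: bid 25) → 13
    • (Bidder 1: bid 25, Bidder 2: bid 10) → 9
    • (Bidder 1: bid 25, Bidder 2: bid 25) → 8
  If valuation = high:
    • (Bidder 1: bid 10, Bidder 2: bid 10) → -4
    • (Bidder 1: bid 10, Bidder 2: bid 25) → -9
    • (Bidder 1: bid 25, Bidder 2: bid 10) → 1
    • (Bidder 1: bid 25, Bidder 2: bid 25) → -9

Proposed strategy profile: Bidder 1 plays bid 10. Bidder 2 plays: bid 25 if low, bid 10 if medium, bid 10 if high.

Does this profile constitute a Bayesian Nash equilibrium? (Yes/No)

Bidder 1 plays bid 10: E[bid 10] = 0.15·(5) + 0.4·(6) + 0.45·(6) = 5.85; E[bid 25] = 3.85. Best-responding. ✓
Bidder 2 (valuation low), facing bid 10: bid 10 gives -9, bid 25 gives -1. Proposed bid 25 is best. ✓
Bidder 2 (valuation medium), facing bid 10: bid 10 gives 11, bid 25 gives 13. Proposed bid 10 is not best — profitable deviation exists. ✗
Bidder 2 (valuation high), facing bid 10: bid 10 gives -4, bid 25 gives -9. Proposed bid 10 is best. ✓

No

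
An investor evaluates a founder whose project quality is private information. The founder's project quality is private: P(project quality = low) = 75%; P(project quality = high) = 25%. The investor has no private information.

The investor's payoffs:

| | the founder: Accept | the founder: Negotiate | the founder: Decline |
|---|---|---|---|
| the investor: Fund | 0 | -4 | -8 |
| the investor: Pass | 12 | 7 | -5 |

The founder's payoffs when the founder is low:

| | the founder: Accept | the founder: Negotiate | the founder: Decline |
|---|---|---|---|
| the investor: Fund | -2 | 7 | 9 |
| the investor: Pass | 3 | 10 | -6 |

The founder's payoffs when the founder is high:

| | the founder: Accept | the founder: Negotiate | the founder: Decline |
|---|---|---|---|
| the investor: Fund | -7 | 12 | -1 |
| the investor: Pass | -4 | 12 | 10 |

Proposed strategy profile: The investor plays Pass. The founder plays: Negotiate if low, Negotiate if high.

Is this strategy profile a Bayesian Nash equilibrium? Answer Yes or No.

Yes

The investor plays Pass: E[Pass] = 0.75·(7) + 0.25·(7) = 7; E[Fund] = -4. Best-responding. ✓
The founder (project quality low), facing Pass: Accept gives 3, Negotiate gives 10, Decline gives -6. Proposed Negotiate is best. ✓
The founder (project quality high), facing Pass: Accept gives -4, Negotiate gives 12, Decline gives 10. Proposed Negotiate is best. ✓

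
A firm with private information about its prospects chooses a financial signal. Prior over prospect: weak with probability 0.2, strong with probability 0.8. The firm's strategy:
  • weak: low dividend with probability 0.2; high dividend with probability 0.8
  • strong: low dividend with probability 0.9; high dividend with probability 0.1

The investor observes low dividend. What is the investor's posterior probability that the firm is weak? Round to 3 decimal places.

0.053

P(low dividend) = 0.2·0.2 + 0.8·0.9 = 0.76
P(weak | low dividend) = (0.2·0.2) / 0.76 = 0.04 / 0.76 = 0.0526316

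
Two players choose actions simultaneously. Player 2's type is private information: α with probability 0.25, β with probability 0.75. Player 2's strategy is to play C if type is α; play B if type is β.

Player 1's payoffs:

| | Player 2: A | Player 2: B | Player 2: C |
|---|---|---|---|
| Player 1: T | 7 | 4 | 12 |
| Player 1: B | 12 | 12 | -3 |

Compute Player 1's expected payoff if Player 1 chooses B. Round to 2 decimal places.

8.25

E[B] = 0.25·(-3) + 0.75·12 = (-0.75) + 9 = 8.25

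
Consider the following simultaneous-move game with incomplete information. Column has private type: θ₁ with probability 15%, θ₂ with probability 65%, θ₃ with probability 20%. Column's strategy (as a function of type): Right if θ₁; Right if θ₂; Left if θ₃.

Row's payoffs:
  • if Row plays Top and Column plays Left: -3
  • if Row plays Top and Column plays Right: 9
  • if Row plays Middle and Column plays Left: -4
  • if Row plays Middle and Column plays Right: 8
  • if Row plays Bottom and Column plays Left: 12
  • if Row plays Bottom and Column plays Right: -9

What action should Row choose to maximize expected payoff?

Top

Compute Row's expected payoff for each action, taking the expectation over Column's type.
E[Top] = 0.15·(9) + 0.65·(9) + 0.2·(-3) = 6.6
E[Middle] = 0.15·(8) + 0.65·(8) + 0.2·(-4) = 5.6
E[Bottom] = 0.15·(-9) + 0.65·(-9) + 0.2·(12) = -4.8
Best response: Top (6.6 is the largest).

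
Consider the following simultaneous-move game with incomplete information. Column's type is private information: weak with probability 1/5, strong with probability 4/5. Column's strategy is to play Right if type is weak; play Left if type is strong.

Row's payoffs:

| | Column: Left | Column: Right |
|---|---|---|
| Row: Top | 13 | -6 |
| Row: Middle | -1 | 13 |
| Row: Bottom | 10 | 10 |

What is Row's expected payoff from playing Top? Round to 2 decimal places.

9.20

Take the expectation over Column's type, weighting each type's action by its prior probability.
E[Top] = 1/5·(-6) + 4/5·13 = (-6/5) + 52/5 = 46/5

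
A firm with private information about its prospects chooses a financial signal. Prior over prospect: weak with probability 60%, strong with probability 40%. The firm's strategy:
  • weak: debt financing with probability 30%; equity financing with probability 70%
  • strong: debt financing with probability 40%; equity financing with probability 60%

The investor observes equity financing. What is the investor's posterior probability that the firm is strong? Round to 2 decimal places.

0.36

P(equity financing) = 0.6·0.7 + 0.4·0.6 = 0.66
P(strong | equity financing) = (0.4·0.6) / 0.66 = 0.24 / 0.66 = 0.363636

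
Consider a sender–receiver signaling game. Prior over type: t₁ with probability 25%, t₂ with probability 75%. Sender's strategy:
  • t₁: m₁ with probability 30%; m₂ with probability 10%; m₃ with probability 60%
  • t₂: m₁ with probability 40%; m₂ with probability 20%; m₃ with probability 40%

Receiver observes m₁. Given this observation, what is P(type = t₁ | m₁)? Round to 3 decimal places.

P(m₁) = 0.25·0.3 + 0.75·0.4 = 0.375
P(t₁ | m₁) = (0.25·0.3) / 0.375 = 0.075 / 0.375 = 0.2

0.200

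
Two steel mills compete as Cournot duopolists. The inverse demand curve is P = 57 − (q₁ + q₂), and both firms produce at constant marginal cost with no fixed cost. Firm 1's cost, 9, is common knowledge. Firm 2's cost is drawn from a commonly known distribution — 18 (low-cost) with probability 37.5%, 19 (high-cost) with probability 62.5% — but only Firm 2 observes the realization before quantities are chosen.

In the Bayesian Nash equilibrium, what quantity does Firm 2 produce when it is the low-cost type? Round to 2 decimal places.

Firm 2 with cost c maximizes (57 − (q₁+q₂) − c)·q₂, giving q₂(c) = (57 − c − q₁)/2.
E[c₂] = 0.375·18 + 0.625·19 = 18.625
Firm 1's FOC against E[q₂] yields q₁ = (57 − 2·9 + E[c₂])/3 = (57 − 18 + 18.625)/3 = 19.2083.
q₂(low-cost) = (57 − 18 − 19.2083)/2 = 9.89583.

9.90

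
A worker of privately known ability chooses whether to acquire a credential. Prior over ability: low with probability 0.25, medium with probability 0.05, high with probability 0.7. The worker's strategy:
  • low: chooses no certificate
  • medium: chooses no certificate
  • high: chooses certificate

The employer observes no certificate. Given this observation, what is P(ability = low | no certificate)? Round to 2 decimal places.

P(no certificate) = 0.25·1 + 0.05·1 + 0.7·0 = 0.3
P(low | no certificate) = (0.25·1) / 0.3 = 0.25 / 0.3 = 0.833333

0.83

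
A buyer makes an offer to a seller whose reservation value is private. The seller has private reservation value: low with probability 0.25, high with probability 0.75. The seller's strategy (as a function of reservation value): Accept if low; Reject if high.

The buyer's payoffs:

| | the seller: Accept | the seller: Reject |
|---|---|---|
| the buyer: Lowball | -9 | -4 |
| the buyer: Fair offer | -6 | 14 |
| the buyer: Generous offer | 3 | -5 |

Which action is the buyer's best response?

E[Lowball] = 0.25·(-9) + 0.75·(-4) = -5.25
E[Fair offer] = 0.25·(-6) + 0.75·(14) = 9
E[Generous offer] = 0.25·(3) + 0.75·(-5) = -3
Best response: Fair offer (9 is the largest).

Fair offer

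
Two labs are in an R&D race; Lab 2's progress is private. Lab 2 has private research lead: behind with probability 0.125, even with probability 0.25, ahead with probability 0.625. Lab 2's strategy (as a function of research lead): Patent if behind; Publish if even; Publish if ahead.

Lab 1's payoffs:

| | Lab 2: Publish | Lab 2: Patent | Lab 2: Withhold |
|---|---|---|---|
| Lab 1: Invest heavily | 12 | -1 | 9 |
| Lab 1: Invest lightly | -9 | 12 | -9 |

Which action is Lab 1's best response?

Invest heavily

E[Invest heavily] = 0.125·(-1) + 0.25·(12) + 0.625·(12) = 10.375
E[Invest lightly] = 0.125·(12) + 0.25·(-9) + 0.625·(-9) = -6.375
Best response: Invest heavily (10.375 is the largest).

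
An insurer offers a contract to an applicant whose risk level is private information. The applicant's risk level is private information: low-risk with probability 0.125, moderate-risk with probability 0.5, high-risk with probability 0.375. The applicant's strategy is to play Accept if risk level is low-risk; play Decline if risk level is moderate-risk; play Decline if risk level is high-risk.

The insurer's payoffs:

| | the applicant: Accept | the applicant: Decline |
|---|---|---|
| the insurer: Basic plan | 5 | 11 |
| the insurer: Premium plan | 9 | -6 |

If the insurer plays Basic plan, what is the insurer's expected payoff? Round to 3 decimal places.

10.250

E[Basic plan] = 0.125·5 + 0.5·11 + 0.375·11 = 0.625 + 5.5 + 4.125 = 10.25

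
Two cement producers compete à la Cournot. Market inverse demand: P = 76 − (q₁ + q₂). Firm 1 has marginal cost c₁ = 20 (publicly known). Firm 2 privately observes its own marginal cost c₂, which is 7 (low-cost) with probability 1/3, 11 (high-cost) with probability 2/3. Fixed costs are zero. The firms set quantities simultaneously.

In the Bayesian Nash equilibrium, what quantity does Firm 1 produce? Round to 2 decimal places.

Type-c best response for Firm 2: q₂(c) = (76 − c)/2 − q₁/2.
Firm 1 maximizes expected profit; its first-order condition is 76 − 2q₁ − E[q₂] − 20 = 0.
Substituting E[q₂] and solving: E[c₂] = 9.66667, so q₁ = (76 − 2·20 + 9.66667)/3 = 15.2222.

15.22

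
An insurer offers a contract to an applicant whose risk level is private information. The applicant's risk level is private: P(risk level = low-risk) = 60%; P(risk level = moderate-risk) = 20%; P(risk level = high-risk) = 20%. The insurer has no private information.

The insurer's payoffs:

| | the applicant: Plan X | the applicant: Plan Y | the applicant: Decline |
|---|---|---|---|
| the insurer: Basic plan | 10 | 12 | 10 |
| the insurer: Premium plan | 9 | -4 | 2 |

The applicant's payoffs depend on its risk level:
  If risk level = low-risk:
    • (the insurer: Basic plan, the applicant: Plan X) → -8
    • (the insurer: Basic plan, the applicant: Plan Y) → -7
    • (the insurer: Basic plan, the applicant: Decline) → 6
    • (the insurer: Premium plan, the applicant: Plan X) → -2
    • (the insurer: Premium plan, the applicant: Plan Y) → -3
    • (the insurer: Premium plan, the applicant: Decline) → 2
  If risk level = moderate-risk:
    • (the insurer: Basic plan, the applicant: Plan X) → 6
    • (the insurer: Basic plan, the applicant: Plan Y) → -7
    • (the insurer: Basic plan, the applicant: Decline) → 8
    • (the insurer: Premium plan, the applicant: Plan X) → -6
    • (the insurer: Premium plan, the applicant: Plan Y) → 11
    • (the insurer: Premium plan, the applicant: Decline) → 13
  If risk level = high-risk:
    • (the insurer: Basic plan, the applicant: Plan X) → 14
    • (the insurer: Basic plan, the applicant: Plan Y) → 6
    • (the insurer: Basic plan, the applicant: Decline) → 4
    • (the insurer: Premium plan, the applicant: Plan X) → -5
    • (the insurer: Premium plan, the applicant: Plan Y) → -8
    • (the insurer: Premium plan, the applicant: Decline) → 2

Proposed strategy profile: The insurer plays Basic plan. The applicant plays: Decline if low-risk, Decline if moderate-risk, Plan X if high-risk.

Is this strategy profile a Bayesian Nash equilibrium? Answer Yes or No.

The insurer plays Basic plan: E[Basic plan] = 0.6·(10) + 0.2·(10) + 0.2·(10) = 10; E[Premium plan] = 3.4. Best-responding. ✓
The applicant (risk level low-risk), facing Basic plan: Plan X gives -8, Plan Y gives -7, Decline gives 6. Proposed Decline is best. ✓
The applicant (risk level moderate-risk), facing Basic plan: Plan X gives 6, Plan Y gives -7, Decline gives 8. Proposed Decline is best. ✓
The applicant (risk level high-risk), facing Basic plan: Plan X gives 14, Plan Y gives 6, Decline gives 4. Proposed Plan X is best. ✓

Yes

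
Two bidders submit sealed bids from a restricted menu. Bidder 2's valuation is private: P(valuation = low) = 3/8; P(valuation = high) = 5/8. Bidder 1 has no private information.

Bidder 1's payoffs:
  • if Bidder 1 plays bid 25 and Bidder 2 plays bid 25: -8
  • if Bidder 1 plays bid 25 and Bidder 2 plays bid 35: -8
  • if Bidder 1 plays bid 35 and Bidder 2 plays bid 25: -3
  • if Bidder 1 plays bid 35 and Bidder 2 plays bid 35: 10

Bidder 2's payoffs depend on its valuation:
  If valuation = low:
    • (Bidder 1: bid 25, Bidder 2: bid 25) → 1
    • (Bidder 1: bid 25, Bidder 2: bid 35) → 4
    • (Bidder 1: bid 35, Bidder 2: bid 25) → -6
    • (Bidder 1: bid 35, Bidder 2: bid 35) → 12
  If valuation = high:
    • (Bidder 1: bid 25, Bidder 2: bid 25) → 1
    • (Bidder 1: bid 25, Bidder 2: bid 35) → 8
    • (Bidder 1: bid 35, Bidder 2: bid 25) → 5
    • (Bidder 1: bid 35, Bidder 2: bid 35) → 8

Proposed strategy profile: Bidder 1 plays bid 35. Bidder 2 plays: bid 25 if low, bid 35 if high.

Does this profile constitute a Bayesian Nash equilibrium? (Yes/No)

No

A profile is a BNE iff every type of every player is best-responding given beliefs about the other side.
Bidder 1 plays bid 35: E[bid 35] = 3/8·(-3) + 5/8·(10) = 41/8; E[bid 25] = -8. Best-responding. ✓
Bidder 2 (valuation low), facing bid 35: bid 25 gives -6, bid 35 gives 12. Proposed bid 25 is not best — profitable deviation exists. ✗
Bidder 2 (valuation high), facing bid 35: bid 25 gives 5, bid 35 gives 8. Proposed bid 35 is best. ✓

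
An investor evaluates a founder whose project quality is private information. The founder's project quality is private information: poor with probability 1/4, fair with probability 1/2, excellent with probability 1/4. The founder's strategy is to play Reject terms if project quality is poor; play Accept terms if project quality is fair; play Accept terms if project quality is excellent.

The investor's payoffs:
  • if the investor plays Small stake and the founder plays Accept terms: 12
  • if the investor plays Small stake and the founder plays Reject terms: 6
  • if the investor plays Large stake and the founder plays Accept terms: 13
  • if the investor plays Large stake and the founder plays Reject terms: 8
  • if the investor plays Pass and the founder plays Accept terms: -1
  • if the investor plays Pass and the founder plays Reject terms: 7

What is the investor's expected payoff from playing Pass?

E[Pass] = 1/4·7 + 1/2·(-1) + 1/4·(-1) = 7/4 + (-1/2) + (-1/4) = 1

1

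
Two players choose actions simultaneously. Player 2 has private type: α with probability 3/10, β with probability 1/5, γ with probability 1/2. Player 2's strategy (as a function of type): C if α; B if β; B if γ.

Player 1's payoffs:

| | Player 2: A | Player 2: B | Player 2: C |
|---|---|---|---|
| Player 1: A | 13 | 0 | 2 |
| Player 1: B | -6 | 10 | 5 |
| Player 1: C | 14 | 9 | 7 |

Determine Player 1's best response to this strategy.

B

Compute Player 1's expected payoff for each action, taking the expectation over Player 2's type.
E[A] = 3/10·(2) + 1/5·(0) + 1/2·(0) = 3/5
E[B] = 3/10·(5) + 1/5·(10) + 1/2·(10) = 17/2
E[C] = 3/10·(7) + 1/5·(9) + 1/2·(9) = 42/5
Best response: B (17/2 is the largest).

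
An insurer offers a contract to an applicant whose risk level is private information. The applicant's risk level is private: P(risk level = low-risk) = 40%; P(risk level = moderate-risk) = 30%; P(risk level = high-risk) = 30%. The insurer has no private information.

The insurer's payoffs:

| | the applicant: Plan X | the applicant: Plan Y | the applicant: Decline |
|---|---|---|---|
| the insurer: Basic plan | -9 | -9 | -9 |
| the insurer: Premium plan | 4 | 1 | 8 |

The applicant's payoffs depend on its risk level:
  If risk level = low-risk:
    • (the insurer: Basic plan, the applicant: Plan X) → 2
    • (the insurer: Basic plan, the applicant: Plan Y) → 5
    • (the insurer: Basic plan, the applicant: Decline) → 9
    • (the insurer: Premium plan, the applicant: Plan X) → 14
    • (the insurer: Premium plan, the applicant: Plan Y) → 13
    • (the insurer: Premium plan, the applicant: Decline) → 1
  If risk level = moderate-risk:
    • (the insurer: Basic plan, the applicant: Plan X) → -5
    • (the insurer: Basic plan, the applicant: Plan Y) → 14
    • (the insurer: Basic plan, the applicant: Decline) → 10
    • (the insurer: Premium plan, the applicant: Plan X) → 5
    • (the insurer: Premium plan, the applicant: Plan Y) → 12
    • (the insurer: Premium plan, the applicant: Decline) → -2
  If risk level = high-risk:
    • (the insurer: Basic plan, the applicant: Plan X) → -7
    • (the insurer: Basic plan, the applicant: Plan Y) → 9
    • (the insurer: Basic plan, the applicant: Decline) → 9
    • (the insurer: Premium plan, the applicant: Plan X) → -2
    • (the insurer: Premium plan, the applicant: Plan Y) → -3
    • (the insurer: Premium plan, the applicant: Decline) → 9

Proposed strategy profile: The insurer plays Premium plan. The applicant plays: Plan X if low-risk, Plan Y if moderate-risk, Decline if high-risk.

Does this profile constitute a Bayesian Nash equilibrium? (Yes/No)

The insurer plays Premium plan: E[Premium plan] = 0.4·(4) + 0.3·(1) + 0.3·(8) = 4.3; E[Basic plan] = -9. Best-responding. ✓
The applicant (risk level low-risk), facing Premium plan: Plan X gives 14, Plan Y gives 13, Decline gives 1. Proposed Plan X is best. ✓
The applicant (risk level moderate-risk), facing Premium plan: Plan X gives 5, Plan Y gives 12, Decline gives -2. Proposed Plan Y is best. ✓
The applicant (risk level high-risk), facing Premium plan: Plan X gives -2, Plan Y gives -3, Decline gives 9. Proposed Decline is best. ✓

Yes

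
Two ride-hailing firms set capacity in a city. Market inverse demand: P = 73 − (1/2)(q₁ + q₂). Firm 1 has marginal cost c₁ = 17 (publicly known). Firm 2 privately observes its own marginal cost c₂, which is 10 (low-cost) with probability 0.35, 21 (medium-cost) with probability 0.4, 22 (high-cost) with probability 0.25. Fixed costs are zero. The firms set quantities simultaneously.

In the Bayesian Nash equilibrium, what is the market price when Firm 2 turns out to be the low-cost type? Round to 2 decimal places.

Firm 2 with cost c maximizes (73 − (1/2)(q₁+q₂) − c)·q₂, giving q₂(c) = (73 − c − (1/2)q₁).
E[c₂] = 0.35·10 + 0.4·21 + 0.25·22 = 17.4
Firm 1's FOC against E[q₂] yields q₁ = (73 − 2·17 + E[c₂])/(3/2) = (73 − 34 + 17.4)/(3/2) = 37.6.
q₂(low-cost) = 44.2, so P = 73 − (1/2)·(37.6 + 44.2) = 32.1.

32.10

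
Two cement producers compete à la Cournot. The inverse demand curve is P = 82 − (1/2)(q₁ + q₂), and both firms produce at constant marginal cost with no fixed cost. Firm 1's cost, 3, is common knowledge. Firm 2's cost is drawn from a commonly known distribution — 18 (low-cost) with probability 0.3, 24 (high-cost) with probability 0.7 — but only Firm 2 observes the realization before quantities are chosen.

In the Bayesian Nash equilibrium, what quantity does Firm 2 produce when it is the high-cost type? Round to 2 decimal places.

25.27

Type-c best response for Firm 2: q₂(c) = (82 − c) − q₁/2.
Firm 1 maximizes expected profit; its first-order condition is 82 − q₁ − (1/2)E[q₂] − 3 = 0.
Substituting E[q₂] and solving: E[c₂] = 22.2, so q₁ = (82 − 2·3 + 22.2)/(3/2) = 65.4667.
q₂(high-cost) = (82 − 24 − (1/2)·65.4667) = 25.2667.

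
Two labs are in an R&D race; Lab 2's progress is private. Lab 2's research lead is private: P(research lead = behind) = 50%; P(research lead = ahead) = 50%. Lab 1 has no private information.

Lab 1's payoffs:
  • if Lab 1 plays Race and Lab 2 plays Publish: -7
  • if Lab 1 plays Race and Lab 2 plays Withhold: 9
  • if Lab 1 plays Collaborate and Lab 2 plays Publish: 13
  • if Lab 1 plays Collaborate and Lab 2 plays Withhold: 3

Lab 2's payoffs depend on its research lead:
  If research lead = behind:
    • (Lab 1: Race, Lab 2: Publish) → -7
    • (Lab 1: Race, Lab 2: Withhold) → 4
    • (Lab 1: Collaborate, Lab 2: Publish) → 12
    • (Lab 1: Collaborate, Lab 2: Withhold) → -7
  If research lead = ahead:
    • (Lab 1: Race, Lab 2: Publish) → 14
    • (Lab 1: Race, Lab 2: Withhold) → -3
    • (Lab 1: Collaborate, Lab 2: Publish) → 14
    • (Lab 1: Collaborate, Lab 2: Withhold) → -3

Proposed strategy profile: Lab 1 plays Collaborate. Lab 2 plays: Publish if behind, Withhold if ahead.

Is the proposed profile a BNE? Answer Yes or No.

A profile is a BNE iff every type of every player is best-responding given beliefs about the other side.
Lab 1 plays Collaborate: E[Collaborate] = 0.5·(13) + 0.5·(3) = 8; E[Race] = 1. Best-responding. ✓
Lab 2 (research lead behind), facing Collaborate: Publish gives 12, Withhold gives -7. Proposed Publish is best. ✓
Lab 2 (research lead ahead), facing Collaborate: Publish gives 14, Withhold gives -3. Proposed Withhold is not best — profitable deviation exists. ✗

No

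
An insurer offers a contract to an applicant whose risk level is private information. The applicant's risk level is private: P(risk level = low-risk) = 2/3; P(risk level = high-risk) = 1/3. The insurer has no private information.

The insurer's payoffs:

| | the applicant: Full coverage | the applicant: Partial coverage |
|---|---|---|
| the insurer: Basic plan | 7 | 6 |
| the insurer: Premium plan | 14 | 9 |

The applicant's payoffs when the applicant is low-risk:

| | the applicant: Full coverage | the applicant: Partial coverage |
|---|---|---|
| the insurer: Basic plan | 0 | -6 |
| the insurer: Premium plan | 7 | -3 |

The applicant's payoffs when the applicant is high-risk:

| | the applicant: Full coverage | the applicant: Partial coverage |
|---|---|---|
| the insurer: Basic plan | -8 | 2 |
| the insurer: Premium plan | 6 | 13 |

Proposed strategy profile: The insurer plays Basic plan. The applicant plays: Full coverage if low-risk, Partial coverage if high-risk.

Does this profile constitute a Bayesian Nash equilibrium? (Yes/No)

The insurer plays Basic plan: E[Basic plan] = 2/3·(7) + 1/3·(6) = 20/3; E[Premium plan] = 37/3. Not best-responding. ✗
The applicant (risk level low-risk), facing Basic plan: Full coverage gives 0, Partial coverage gives -6. Proposed Full coverage is best. ✓
The applicant (risk level high-risk), facing Basic plan: Full coverage gives -8, Partial coverage gives 2. Proposed Partial coverage is best. ✓

No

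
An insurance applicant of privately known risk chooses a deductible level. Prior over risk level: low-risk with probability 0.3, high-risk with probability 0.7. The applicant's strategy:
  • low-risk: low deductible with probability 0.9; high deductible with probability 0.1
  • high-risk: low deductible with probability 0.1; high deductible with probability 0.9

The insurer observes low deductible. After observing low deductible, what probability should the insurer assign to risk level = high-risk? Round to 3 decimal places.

0.206

Apply Bayes' rule using the sender's strategy as the likelihood.
P(low deductible) = 0.3·0.9 + 0.7·0.1 = 0.34
P(high-risk | low deductible) = (0.7·0.1) / 0.34 = 0.07 / 0.34 = 0.205882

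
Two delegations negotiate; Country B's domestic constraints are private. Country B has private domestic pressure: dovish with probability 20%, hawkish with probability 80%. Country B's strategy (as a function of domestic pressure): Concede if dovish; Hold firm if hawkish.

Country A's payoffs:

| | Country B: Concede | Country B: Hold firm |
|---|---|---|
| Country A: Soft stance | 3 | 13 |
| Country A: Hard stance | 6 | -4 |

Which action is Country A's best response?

E[Soft stance] = 0.2·(3) + 0.8·(13) = 11
E[Hard stance] = 0.2·(6) + 0.8·(-4) = -2
Best response: Soft stance (11 is the largest).

Soft stance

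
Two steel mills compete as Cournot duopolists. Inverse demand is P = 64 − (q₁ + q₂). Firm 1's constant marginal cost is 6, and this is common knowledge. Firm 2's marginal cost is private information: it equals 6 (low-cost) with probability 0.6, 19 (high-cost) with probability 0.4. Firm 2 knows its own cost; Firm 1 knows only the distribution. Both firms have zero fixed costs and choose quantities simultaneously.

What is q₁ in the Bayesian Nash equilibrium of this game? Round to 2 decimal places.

21.07

Type-c best response for Firm 2: q₂(c) = (64 − c)/2 − q₁/2.
Firm 1 maximizes expected profit; its first-order condition is 64 − 2q₁ − E[q₂] − 6 = 0.
Substituting E[q₂] and solving: E[c₂] = 11.2, so q₁ = (64 − 2·6 + 11.2)/3 = 21.0667.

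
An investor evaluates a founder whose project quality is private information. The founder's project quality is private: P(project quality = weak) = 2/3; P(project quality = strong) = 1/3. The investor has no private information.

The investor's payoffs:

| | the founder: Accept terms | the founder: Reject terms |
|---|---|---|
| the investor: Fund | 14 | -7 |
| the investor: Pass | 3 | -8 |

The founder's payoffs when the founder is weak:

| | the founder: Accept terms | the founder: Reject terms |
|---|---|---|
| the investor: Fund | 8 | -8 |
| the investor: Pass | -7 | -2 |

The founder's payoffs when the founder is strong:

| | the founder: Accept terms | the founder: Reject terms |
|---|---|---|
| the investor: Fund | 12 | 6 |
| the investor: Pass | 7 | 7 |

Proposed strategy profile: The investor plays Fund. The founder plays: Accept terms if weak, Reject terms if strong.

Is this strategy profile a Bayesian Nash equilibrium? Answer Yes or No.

The investor plays Fund: E[Fund] = 2/3·(14) + 1/3·(-7) = 7; E[Pass] = -2/3. Best-responding. ✓
The founder (project quality weak), facing Fund: Accept terms gives 8, Reject terms gives -8. Proposed Accept terms is best. ✓
The founder (project quality strong), facing Fund: Accept terms gives 12, Reject terms gives 6. Proposed Reject terms is not best — profitable deviation exists. ✗

No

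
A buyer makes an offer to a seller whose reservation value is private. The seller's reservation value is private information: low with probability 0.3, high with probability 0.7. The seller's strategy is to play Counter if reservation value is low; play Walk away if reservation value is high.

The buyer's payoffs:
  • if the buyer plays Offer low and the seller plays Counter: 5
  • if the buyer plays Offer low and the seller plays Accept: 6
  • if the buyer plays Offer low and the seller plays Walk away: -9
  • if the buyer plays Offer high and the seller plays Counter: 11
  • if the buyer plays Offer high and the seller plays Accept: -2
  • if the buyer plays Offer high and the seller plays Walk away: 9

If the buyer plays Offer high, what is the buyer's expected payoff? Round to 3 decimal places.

9.600

Take the expectation over the seller's reservation value, weighting each type's action by its prior probability.
E[Offer high] = 0.3·11 + 0.7·9 = 3.3 + 6.3 = 9.6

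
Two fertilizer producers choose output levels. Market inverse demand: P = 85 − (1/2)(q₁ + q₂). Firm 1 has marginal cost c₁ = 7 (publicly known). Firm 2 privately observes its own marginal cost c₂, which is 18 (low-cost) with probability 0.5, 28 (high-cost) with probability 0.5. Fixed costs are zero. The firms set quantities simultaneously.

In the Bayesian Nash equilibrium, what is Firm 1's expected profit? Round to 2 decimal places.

Type-c best response for Firm 2: q₂(c) = (85 − c) − q₁/2.
Firm 1 maximizes expected profit; its first-order condition is 85 − q₁ − (1/2)E[q₂] − 7 = 0.
Substituting E[q₂] and solving: E[c₂] = 23, so q₁ = (85 − 2·7 + 23)/(3/2) = 62.6667.
E[P] = 85 − (1/2)·(q₁ + E[q₂]) = 38.3333; Firm 1's expected profit = (E[P] − 7)·q₁ = (38.3333 − 7)·62.6667 = 1963.56.

1963.56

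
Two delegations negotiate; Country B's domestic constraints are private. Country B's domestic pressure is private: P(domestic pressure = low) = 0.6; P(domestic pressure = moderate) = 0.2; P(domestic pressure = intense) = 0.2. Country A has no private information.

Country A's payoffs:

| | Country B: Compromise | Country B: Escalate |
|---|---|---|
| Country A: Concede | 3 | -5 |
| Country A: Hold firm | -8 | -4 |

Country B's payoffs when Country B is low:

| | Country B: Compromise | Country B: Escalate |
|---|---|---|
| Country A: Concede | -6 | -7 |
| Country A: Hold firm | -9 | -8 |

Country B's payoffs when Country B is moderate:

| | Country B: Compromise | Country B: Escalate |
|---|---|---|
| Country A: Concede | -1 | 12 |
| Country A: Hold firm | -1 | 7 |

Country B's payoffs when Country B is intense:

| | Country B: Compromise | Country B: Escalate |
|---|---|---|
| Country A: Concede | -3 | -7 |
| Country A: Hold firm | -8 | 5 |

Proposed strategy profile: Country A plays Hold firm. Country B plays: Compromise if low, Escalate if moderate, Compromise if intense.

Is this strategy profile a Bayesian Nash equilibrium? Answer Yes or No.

Country A plays Hold firm: E[Hold firm] = 0.6·(-8) + 0.2·(-4) + 0.2·(-8) = -7.2; E[Concede] = 1.4. Not best-responding. ✗
Country B (domestic pressure low), facing Hold firm: Compromise gives -9, Escalate gives -8. Proposed Compromise is not best — profitable deviation exists. ✗
Country B (domestic pressure moderate), facing Hold firm: Compromise gives -1, Escalate gives 7. Proposed Escalate is best. ✓
Country B (domestic pressure intense), facing Hold firm: Compromise gives -8, Escalate gives 5. Proposed Compromise is not best — profitable deviation exists. ✗

No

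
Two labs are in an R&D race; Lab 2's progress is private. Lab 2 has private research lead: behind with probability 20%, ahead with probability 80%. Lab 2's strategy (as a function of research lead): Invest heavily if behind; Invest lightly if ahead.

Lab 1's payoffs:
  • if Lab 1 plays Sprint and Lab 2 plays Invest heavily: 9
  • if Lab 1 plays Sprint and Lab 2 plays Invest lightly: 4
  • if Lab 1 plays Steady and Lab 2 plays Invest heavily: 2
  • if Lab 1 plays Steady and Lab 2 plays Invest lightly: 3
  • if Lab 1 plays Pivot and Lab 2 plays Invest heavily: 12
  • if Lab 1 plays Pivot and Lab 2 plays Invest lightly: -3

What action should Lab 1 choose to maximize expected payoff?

E[Sprint] = 0.2·(9) + 0.8·(4) = 5
E[Steady] = 0.2·(2) + 0.8·(3) = 2.8
E[Pivot] = 0.2·(12) + 0.8·(-3) = 0
Best response: Sprint (5 is the largest).

Sprint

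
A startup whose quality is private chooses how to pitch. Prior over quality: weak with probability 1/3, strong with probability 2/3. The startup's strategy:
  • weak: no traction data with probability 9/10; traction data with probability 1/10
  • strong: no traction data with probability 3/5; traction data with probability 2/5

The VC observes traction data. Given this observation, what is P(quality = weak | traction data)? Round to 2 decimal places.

Apply Bayes' rule using the sender's strategy as the likelihood.
P(traction data) = (1/3)·(1/10) + (2/3)·(2/5) = 3/10
P(weak | traction data) = ((1/3)·(1/10)) / (3/10) = (1/30) / (3/10) = 1/9

0.11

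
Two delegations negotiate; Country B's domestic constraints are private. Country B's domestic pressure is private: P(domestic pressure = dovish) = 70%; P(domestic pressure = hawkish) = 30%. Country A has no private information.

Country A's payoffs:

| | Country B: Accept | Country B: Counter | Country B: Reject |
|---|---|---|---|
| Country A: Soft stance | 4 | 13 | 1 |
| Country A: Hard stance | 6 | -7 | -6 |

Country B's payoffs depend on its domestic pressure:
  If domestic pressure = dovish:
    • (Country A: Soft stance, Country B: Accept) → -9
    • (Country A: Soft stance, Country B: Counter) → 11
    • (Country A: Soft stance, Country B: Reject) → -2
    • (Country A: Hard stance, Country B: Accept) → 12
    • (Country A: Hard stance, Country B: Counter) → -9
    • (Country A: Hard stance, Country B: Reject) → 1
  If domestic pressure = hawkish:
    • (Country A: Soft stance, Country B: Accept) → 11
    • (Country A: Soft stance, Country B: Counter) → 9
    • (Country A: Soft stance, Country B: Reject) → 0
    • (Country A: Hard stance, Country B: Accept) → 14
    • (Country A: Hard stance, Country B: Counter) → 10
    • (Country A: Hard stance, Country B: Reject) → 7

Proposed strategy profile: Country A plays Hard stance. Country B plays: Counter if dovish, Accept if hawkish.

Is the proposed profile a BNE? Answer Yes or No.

Country A plays Hard stance: E[Hard stance] = 0.7·(-7) + 0.3·(6) = -3.1; E[Soft stance] = 10.3. Not best-responding. ✗
Country B (domestic pressure dovish), facing Hard stance: Accept gives 12, Counter gives -9, Reject gives 1. Proposed Counter is not best — profitable deviation exists. ✗
Country B (domestic pressure hawkish), facing Hard stance: Accept gives 14, Counter gives 10, Reject gives 7. Proposed Accept is best. ✓

No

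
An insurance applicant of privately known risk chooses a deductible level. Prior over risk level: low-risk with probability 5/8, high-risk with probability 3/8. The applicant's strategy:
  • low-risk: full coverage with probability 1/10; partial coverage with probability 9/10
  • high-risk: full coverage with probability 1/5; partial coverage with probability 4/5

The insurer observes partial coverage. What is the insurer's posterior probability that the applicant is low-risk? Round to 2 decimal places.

0.65

P(partial coverage) = (5/8)·(9/10) + (3/8)·(4/5) = 69/80
P(low-risk | partial coverage) = ((5/8)·(9/10)) / (69/80) = (9/16) / (69/80) = 15/23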